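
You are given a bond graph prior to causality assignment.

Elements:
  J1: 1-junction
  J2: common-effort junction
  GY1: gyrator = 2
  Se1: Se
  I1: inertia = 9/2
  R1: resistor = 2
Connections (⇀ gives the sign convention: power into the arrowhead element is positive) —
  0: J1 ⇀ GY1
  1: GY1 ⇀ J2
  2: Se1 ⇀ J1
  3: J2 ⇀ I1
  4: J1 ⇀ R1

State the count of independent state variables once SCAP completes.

β2 stroke→J1  (Se1 (Se) sets effort on bond)
β3 stroke→I1  (I1: I, integral causality)
β1 stroke→J2  (closing 0-jn rule on J2)
β0 stroke→J1  (GY1: gyrator matches bond 1)
β4 stroke→R1  (only one flow-in slot at J1)

1  (I1 all integral)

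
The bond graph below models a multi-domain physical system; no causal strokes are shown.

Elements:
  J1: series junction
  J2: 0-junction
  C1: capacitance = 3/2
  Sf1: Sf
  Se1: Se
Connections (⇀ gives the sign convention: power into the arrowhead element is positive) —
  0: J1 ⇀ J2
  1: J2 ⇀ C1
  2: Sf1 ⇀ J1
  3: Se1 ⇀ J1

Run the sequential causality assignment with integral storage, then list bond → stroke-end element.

β0 stroke at J1
β1 stroke at J2
β2 stroke at Sf1
β3 stroke at J1

bond 2 stroke→Sf1  (Sf1 (Sf) sets flow on bond)
bond 3 stroke→J1  (Se1: effort source, stroke at far end)
bond 0 stroke→J1  (1-jn J1 has f-setter on 2)
bond 1 stroke→J2  (J2: last free bond brings effort in)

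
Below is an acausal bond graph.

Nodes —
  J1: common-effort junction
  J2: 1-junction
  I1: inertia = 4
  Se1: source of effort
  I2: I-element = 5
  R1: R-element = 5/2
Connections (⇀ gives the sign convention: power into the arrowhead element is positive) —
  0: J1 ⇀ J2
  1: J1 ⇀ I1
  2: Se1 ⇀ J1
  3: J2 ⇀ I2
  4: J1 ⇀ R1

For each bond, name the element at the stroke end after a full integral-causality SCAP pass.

#0 stroke→J2
#1 stroke→I1
#2 stroke→J1
#3 stroke→I2
#4 stroke→R1

β2 stroke→J1  (Se1 (Se) sets effort on bond)
β0 stroke→J2  (J1: bond 2 brought effort, rest push out)
β1 stroke→I1  (J1 effort already set via bond 2)
β4 stroke→R1  (common-e at J1 fixed by 2)
β3 stroke→I2  (J2 needs exactly one f-in)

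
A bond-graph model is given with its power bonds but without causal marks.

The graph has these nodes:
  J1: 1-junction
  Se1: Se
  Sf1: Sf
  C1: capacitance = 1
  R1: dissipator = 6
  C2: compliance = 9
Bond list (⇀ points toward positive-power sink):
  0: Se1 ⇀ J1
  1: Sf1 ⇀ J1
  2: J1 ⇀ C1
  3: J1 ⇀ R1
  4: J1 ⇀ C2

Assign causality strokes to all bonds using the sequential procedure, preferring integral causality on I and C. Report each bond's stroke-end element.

b0 stroke→J1
b1 stroke→Sf1
b2 stroke→J1
b3 stroke→J1
b4 stroke→J1

β0 |J1  (source Se1 imposes e)
β1 |Sf1  (source Sf1 imposes f)
β2 |J1  (common-f at J1 fixed by 1)
β3 |J1  (J1: bond 1 brought flow, rest push out)
β4 |J1  (J1 flow already set via bond 1)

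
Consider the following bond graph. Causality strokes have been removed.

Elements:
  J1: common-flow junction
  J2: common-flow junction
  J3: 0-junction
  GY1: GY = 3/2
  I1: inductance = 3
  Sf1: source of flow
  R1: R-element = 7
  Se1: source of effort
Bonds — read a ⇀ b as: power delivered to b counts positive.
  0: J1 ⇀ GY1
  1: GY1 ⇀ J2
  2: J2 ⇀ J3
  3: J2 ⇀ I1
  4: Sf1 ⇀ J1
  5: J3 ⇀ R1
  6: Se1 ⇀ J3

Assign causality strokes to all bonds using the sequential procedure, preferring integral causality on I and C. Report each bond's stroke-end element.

#0 stroke→J1
#1 stroke→J2
#2 stroke→J2
#3 stroke→I1
#4 stroke→Sf1
#5 stroke→R1
#6 stroke→J3

#4 →Sf1  (Sf1 fixes flow; stroke at Sf1)
#6 →J3  (Se1: effort source, stroke at far end)
#0 →J1  (J1: bond 4 brought flow, rest push out)
#2 →J2  (J3: bond 6 brought effort, rest push out)
#5 →R1  (0-jn J3 has e-setter on 6)
#1 →J2  (through GY1, causality inverts; strokes same side of GY1)
#3 →I1  (only one flow-in slot at J2)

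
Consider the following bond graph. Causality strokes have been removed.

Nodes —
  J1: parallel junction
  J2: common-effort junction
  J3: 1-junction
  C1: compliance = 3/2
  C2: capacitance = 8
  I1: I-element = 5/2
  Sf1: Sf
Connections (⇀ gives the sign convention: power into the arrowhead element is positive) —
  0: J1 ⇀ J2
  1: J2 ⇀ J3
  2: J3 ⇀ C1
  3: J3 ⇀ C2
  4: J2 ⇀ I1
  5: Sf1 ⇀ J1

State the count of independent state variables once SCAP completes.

β5 stroke→Sf1  (source Sf1 imposes f)
β0 stroke→J1  (closing 0-jn rule on J1)
β2 stroke→J3  (C1 outputs effort q/C1)
β3 stroke→J3  (C2 outputs effort q/C2)
β1 stroke→J2  (J3 needs exactly one f-in)
β4 stroke→I1  (0-jn J2 has e-setter on 1)

3  (C1, C2, I1 all integral)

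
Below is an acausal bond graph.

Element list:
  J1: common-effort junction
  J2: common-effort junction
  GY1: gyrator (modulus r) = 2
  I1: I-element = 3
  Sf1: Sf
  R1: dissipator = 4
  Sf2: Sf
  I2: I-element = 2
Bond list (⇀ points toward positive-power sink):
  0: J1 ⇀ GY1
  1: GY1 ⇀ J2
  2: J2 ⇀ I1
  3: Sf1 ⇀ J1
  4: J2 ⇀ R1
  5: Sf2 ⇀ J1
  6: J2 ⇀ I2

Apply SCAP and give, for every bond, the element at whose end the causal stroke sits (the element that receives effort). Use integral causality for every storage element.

b3 stroke→Sf1  (Sf1: flow source, stroke at near end)
b5 stroke→Sf2  (source Sf2 imposes f)
b0 stroke→J1  (J1 needs exactly one e-in)
b1 stroke→J2  (GY1: gyrator matches bond 0)
b2 stroke→I1  (common-e at J2 fixed by 1)
b4 stroke→R1  (common-e at J2 fixed by 1)
b6 stroke→I2  (J2: bond 1 brought effort, rest push out)

β0 |J1
β1 |J2
β2 |I1
β3 |Sf1
β4 |R1
β5 |Sf2
β6 |I2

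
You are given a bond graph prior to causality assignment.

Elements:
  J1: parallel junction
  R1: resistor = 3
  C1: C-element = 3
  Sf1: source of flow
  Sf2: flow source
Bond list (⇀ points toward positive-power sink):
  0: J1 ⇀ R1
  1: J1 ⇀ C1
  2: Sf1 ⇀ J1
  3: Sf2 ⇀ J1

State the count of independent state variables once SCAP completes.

1  (C1 all integral)

bond 2 |Sf1  (Sf1 fixes flow; stroke at Sf1)
bond 3 |Sf2  (Sf2 (Sf) sets flow on bond)
bond 1 |J1  (C1: C, integral causality)
bond 0 |R1  (J1: bond 1 brought effort, rest push out)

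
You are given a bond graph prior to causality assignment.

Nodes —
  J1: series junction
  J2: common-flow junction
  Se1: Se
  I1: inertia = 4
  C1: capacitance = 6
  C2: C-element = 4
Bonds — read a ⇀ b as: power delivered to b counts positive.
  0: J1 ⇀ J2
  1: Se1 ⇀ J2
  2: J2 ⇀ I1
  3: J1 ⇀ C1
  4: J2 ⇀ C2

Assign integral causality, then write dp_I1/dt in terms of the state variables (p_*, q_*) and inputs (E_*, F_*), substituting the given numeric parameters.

b1 →J2  (Se1 (Se) sets effort on bond)
b2 →I1  (I1: I, integral causality)
b0 →J2  (J2: bond 2 brought flow, rest push out)
b4 →J2  (1-jn J2 has f-setter on 2)
b3 →J1  (J1 flow already set via bond 0)

dp_I1/dt = E_Se1 - q_C1/6 - q_C2/4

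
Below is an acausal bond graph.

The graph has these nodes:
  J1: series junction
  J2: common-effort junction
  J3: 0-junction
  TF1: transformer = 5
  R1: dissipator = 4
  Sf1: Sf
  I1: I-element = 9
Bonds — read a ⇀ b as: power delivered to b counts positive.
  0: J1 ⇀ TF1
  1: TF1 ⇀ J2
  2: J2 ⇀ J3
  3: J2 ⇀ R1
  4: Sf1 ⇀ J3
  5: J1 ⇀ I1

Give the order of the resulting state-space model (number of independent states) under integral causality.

b4 stroke→Sf1  (source Sf1 imposes f)
b2 stroke→J3  (only one effort-in slot at J3)
b5 stroke→I1  (I1 outputs flow p/I1)
b0 stroke→J1  (common-f at J1 fixed by 5)
b1 stroke→TF1  (TF TF1: opposite of bond 0)
b3 stroke→J2  (J2: last free bond brings effort in)

1  (I1 all integral)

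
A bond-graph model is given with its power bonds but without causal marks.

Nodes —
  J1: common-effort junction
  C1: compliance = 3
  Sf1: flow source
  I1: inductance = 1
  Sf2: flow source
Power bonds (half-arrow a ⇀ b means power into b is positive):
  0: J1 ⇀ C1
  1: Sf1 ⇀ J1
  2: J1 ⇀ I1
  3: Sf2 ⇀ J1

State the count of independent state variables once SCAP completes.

2  (C1, I1 all integral)

b1 stroke→Sf1  (Sf1: flow source, stroke at near end)
b3 stroke→Sf2  (Sf2 fixes flow; stroke at Sf2)
b0 stroke→J1  (C1: C, integral causality)
b2 stroke→I1  (0-jn J1 has e-setter on 0)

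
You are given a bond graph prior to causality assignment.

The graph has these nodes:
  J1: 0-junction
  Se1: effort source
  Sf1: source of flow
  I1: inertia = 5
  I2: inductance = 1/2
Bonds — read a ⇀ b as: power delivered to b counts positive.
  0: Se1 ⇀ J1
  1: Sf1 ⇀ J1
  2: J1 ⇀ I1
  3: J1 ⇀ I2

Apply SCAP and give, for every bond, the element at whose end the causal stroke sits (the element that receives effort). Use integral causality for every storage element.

β0 |J1  (Se1 (Se) sets effort on bond)
β1 |Sf1  (source Sf1 imposes f)
β2 |I1  (0-jn J1 has e-setter on 0)
β3 |I2  (J1: bond 0 brought effort, rest push out)

#0 →J1
#1 →Sf1
#2 →I1
#3 →I2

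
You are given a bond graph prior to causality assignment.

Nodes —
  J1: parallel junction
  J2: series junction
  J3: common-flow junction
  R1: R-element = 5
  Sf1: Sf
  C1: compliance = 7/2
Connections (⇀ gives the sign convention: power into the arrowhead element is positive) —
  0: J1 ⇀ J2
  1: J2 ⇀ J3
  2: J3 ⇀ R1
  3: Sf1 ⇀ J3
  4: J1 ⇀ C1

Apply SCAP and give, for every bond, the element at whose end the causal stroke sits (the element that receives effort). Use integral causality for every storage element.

β3 stroke at Sf1  (Sf1 (Sf) sets flow on bond)
β1 stroke at J3  (1-jn J3 has f-setter on 3)
β2 stroke at J3  (J3 flow already set via bond 3)
β0 stroke at J2  (J2 flow already set via bond 1)
β4 stroke at J1  (J1: last free bond brings effort in)

β0 stroke→J2
β1 stroke→J3
β2 stroke→J3
β3 stroke→Sf1
β4 stroke→J1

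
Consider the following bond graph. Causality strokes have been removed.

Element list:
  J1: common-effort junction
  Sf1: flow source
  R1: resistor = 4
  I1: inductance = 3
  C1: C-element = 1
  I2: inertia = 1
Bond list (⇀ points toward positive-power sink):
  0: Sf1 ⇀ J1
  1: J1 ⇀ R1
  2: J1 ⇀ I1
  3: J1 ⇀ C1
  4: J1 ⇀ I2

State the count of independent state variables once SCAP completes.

b0 stroke at Sf1  (Sf1 fixes flow; stroke at Sf1)
b2 stroke at I1  (I1 integral (f out))
b3 stroke at J1  (prefer integral on C1)
b1 stroke at R1  (common-e at J1 fixed by 3)
b4 stroke at I2  (J1: bond 3 brought effort, rest push out)

3  (C1, I1, I2 all integral)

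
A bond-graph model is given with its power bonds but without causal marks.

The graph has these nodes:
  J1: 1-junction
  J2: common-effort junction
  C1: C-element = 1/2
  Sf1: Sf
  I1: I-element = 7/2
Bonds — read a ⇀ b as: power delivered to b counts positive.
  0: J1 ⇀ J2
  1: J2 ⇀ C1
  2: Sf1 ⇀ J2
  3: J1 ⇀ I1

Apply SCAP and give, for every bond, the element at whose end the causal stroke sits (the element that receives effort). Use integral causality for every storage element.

bond 0 |J1
bond 1 |J2
bond 2 |Sf1
bond 3 |I1

bond 2 |Sf1  (Sf1: flow source, stroke at near end)
bond 1 |J2  (prefer integral on C1)
bond 0 |J1  (J2 effort already set via bond 1)
bond 3 |I1  (closing 1-jn rule on J1)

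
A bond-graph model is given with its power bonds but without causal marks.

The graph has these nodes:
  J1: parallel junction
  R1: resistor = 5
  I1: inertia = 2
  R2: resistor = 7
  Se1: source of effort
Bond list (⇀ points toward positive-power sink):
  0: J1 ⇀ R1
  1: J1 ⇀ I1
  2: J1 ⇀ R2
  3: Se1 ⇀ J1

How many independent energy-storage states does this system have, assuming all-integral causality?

1  (I1 all integral)

b3 →J1  (Se1: effort source, stroke at far end)
b0 →R1  (J1: bond 3 brought effort, rest push out)
b1 →I1  (common-e at J1 fixed by 3)
b2 →R2  (common-e at J1 fixed by 3)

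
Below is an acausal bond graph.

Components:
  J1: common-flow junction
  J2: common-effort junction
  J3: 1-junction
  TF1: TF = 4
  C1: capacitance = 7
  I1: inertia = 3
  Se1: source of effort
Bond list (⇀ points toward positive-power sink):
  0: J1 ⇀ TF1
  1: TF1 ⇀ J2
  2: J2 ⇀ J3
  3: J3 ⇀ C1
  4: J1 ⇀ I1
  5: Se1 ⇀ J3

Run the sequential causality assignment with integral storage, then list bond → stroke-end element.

b5 |J3  (Se1: effort source, stroke at far end)
b3 |J3  (C1 integral (e out))
b2 |J2  (only one flow-in slot at J3)
b1 |TF1  (common-e at J2 fixed by 2)
b0 |J1  (through TF1, causality passes straight; one stroke at TF1)
b4 |I1  (only one flow-in slot at J1)

bond 0 →J1
bond 1 →TF1
bond 2 →J2
bond 3 →J3
bond 4 →I1
bond 5 →J3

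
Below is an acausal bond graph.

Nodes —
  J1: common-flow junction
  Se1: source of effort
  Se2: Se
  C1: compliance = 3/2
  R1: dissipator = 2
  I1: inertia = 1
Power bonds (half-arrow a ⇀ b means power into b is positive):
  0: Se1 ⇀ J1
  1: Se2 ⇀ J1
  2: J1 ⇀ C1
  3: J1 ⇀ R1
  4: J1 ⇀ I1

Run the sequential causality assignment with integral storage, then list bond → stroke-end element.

b0 |J1
b1 |J1
b2 |J1
b3 |J1
b4 |I1

β0 |J1  (Se1 (Se) sets effort on bond)
β1 |J1  (source Se2 imposes e)
β2 |J1  (prefer integral on C1)
β4 |I1  (I1: I, integral causality)
β3 |J1  (common-f at J1 fixed by 4)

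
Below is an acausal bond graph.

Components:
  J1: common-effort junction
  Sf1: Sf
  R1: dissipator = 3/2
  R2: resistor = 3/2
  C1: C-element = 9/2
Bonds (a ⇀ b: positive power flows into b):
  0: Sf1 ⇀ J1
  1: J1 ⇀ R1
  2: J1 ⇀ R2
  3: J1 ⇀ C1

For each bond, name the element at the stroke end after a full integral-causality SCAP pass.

bond 0 |Sf1  (Sf1 fixes flow; stroke at Sf1)
bond 3 |J1  (prefer integral on C1)
bond 1 |R1  (J1: bond 3 brought effort, rest push out)
bond 2 |R2  (J1: bond 3 brought effort, rest push out)

#0 stroke→Sf1
#1 stroke→R1
#2 stroke→R2
#3 stroke→J1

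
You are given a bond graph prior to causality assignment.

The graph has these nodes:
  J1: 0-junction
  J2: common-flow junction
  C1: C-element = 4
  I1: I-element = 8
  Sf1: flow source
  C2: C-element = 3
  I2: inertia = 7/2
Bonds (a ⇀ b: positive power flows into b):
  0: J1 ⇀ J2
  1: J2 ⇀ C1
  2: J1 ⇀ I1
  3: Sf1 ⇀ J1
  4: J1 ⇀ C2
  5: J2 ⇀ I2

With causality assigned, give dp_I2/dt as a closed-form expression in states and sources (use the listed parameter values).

b3 stroke at Sf1  (Sf1: flow source, stroke at near end)
b1 stroke at J2  (C1 outputs effort q/C1)
b2 stroke at I1  (prefer integral on I1)
b4 stroke at J1  (C2 integral (e out))
b0 stroke at J2  (J1 effort already set via bond 4)
b5 stroke at I2  (closing 1-jn rule on J2)

dp_I2/dt = -q_C1/4 + q_C2/3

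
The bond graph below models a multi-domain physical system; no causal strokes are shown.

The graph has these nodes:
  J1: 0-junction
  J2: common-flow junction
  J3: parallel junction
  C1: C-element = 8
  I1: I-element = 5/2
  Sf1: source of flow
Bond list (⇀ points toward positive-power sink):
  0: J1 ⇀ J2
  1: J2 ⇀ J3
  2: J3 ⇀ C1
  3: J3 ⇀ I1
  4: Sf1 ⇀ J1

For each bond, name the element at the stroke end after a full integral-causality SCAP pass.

bond 0 →J1
bond 1 →J2
bond 2 →J3
bond 3 →I1
bond 4 →Sf1

#4 stroke→Sf1  (Sf1 fixes flow; stroke at Sf1)
#0 stroke→J1  (J1 needs exactly one e-in)
#1 stroke→J2  (common-f at J2 fixed by 0)
#2 stroke→J3  (C1 outputs effort q/C1)
#3 stroke→I1  (0-jn J3 has e-setter on 2)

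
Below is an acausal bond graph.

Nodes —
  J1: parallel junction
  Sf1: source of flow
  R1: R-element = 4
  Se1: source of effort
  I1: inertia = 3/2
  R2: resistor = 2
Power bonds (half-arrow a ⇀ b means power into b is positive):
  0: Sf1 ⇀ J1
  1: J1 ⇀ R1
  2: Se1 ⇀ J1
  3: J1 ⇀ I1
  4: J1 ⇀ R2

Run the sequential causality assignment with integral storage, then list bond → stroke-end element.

β0 →Sf1
β1 →R1
β2 →J1
β3 →I1
β4 →R2

#0 →Sf1  (Sf1 (Sf) sets flow on bond)
#2 →J1  (Se1: effort source, stroke at far end)
#1 →R1  (J1: bond 2 brought effort, rest push out)
#3 →I1  (common-e at J1 fixed by 2)
#4 →R2  (J1: bond 2 brought effort, rest push out)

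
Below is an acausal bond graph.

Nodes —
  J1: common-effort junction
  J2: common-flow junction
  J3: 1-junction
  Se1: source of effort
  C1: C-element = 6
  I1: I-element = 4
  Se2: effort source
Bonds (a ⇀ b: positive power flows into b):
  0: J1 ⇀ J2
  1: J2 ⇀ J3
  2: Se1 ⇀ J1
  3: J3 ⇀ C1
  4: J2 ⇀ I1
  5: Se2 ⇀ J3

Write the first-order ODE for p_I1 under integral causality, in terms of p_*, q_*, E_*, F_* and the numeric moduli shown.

dp_I1/dt = E_Se1 + E_Se2 - q_C1/6

#2 →J1  (Se1 (Se) sets effort on bond)
#5 →J3  (source Se2 imposes e)
#0 →J2  (0-jn J1 has e-setter on 2)
#3 →J3  (C1: C, integral causality)
#1 →J2  (only one flow-in slot at J3)
#4 →I1  (J2 needs exactly one f-in)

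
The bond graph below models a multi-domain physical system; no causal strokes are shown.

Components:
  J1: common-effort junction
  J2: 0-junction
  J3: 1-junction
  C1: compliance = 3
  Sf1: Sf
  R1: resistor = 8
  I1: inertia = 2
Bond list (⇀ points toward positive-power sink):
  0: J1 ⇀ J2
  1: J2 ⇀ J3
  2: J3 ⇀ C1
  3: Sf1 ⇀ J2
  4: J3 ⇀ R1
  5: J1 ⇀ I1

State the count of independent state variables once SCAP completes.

2  (C1, I1 all integral)

b3 stroke at Sf1  (Sf1 (Sf) sets flow on bond)
b2 stroke at J3  (C1 integral (e out))
b5 stroke at I1  (I1: I, integral causality)
b0 stroke at J1  (J1 needs exactly one e-in)
b1 stroke at J2  (only one effort-in slot at J2)
b4 stroke at J3  (1-jn J3 has f-setter on 1)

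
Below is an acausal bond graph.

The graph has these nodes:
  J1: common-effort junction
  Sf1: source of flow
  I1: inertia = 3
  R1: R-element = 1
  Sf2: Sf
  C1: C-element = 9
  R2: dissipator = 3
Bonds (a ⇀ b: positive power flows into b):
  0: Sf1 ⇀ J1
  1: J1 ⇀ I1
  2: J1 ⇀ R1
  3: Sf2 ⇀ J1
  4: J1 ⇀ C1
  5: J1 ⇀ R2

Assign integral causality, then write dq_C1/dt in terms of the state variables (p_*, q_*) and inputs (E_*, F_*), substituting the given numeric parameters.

b0 stroke→Sf1  (Sf1: flow source, stroke at near end)
b3 stroke→Sf2  (Sf2 fixes flow; stroke at Sf2)
b1 stroke→I1  (prefer integral on I1)
b4 stroke→J1  (C1 outputs effort q/C1)
b2 stroke→R1  (J1 effort already set via bond 4)
b5 stroke→R2  (J1 effort already set via bond 4)

dq_C1/dt = F_Sf1 + F_Sf2 - p_I1/3 - 4*q_C1/27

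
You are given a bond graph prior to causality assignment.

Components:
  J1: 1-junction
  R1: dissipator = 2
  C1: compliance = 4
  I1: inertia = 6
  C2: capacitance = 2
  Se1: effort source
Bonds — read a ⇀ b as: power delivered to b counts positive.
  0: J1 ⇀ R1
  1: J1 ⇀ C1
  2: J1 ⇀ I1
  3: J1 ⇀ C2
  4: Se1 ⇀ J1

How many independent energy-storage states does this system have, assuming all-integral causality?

bond 4 |J1  (Se1 (Se) sets effort on bond)
bond 1 |J1  (C1 integral (e out))
bond 2 |I1  (prefer integral on I1)
bond 0 |J1  (common-f at J1 fixed by 2)
bond 3 |J1  (J1: bond 2 brought flow, rest push out)

3  (C1, C2, I1 all integral)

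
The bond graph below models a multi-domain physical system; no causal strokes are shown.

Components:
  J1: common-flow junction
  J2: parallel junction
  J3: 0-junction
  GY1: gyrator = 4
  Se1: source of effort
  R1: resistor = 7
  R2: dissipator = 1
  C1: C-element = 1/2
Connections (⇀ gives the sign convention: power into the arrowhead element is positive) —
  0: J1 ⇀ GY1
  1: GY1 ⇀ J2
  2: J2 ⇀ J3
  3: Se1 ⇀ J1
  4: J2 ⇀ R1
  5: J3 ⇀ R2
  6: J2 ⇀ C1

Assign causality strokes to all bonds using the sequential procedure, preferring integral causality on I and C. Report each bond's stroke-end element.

β0 stroke at GY1
β1 stroke at GY1
β2 stroke at J3
β3 stroke at J1
β4 stroke at R1
β5 stroke at R2
β6 stroke at J2

bond 3 stroke→J1  (source Se1 imposes e)
bond 0 stroke→GY1  (only one flow-in slot at J1)
bond 1 stroke→GY1  (GY GY1: same side as bond 0)
bond 6 stroke→J2  (C1 outputs effort q/C1)
bond 2 stroke→J3  (J2: bond 6 brought effort, rest push out)
bond 4 stroke→R1  (J2 effort already set via bond 6)
bond 5 stroke→R2  (J3: bond 2 brought effort, rest push out)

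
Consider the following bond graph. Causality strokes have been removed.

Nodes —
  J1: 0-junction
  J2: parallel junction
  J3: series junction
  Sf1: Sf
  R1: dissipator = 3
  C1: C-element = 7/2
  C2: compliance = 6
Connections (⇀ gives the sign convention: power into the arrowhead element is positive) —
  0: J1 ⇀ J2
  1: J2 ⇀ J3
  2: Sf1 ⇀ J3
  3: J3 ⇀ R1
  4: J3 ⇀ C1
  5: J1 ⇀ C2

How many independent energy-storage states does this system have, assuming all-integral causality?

2  (C1, C2 all integral)

β2 stroke at Sf1  (Sf1 fixes flow; stroke at Sf1)
β1 stroke at J3  (J3 flow already set via bond 2)
β3 stroke at J3  (common-f at J3 fixed by 2)
β4 stroke at J3  (J3: bond 2 brought flow, rest push out)
β0 stroke at J2  (closing 0-jn rule on J2)
β5 stroke at J1  (only one effort-in slot at J1)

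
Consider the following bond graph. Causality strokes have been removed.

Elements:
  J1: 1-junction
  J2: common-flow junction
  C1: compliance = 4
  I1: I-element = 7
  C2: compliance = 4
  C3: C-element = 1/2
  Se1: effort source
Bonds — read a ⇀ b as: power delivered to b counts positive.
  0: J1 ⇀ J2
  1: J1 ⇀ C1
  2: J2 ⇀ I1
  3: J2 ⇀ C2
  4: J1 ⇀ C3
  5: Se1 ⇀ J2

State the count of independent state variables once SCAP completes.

β5 stroke→J2  (Se1 (Se) sets effort on bond)
β1 stroke→J1  (C1 outputs effort q/C1)
β2 stroke→I1  (I1 integral (f out))
β0 stroke→J2  (1-jn J2 has f-setter on 2)
β3 stroke→J2  (1-jn J2 has f-setter on 2)
β4 stroke→J1  (1-jn J1 has f-setter on 0)

4  (C1, C2, C3, I1 all integral)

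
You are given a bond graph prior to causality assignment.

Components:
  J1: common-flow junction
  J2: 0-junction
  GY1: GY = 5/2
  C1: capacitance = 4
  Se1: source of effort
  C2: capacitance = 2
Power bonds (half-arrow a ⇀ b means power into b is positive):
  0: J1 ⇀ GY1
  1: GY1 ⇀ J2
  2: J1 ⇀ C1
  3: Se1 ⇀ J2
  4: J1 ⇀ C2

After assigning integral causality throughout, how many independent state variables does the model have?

bond 3 →J2  (source Se1 imposes e)
bond 1 →GY1  (J2: bond 3 brought effort, rest push out)
bond 0 →GY1  (GY1: gyrator matches bond 1)
bond 2 →J1  (1-jn J1 has f-setter on 0)
bond 4 →J1  (J1 flow already set via bond 0)

2  (C1, C2 all integral)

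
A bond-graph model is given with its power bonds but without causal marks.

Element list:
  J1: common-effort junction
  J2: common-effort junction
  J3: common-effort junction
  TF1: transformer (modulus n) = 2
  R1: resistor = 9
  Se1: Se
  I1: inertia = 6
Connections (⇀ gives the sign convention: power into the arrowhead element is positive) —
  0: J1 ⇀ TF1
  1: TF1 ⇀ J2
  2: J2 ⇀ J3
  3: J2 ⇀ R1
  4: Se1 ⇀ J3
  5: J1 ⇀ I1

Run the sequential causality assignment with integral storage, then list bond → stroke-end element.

β4 →J3  (Se1 fixes effort; stroke away)
β2 →J2  (common-e at J3 fixed by 4)
β1 →TF1  (J2: bond 2 brought effort, rest push out)
β3 →R1  (J2 effort already set via bond 2)
β0 →J1  (TF TF1: opposite of bond 1)
β5 →I1  (common-e at J1 fixed by 0)

b0 stroke at J1
b1 stroke at TF1
b2 stroke at J2
b3 stroke at R1
b4 stroke at J3
b5 stroke at I1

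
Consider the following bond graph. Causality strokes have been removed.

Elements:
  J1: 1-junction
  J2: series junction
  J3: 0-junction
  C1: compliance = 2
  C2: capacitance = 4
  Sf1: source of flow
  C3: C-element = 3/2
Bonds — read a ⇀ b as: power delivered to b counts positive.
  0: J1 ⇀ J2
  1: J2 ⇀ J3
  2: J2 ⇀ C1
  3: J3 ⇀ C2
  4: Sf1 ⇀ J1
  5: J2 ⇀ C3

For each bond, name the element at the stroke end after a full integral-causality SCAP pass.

bond 0 stroke at J1
bond 1 stroke at J2
bond 2 stroke at J2
bond 3 stroke at J3
bond 4 stroke at Sf1
bond 5 stroke at J2

#4 →Sf1  (source Sf1 imposes f)
#0 →J1  (1-jn J1 has f-setter on 4)
#1 →J2  (1-jn J2 has f-setter on 0)
#2 →J2  (J2: bond 0 brought flow, rest push out)
#5 →J2  (1-jn J2 has f-setter on 0)
#3 →J3  (J3: last free bond brings effort in)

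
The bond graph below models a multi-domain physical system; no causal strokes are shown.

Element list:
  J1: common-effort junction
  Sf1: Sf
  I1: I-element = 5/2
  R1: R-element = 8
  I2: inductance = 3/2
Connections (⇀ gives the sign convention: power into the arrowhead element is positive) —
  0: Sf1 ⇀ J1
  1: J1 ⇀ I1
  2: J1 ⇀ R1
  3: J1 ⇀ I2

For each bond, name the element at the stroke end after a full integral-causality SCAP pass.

β0 |Sf1
β1 |I1
β2 |J1
β3 |I2

#0 |Sf1  (Sf1 (Sf) sets flow on bond)
#1 |I1  (I1 outputs flow p/I1)
#3 |I2  (I2: I, integral causality)
#2 |J1  (J1: last free bond brings effort in)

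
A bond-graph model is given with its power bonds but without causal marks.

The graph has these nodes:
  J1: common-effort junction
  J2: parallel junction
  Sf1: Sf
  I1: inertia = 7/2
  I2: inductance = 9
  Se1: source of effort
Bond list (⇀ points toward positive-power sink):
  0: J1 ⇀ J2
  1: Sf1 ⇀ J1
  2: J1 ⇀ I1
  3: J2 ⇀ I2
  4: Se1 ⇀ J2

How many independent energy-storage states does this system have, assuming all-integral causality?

β1 stroke at Sf1  (Sf1 (Sf) sets flow on bond)
β4 stroke at J2  (Se1 fixes effort; stroke away)
β0 stroke at J1  (J2: bond 4 brought effort, rest push out)
β3 stroke at I2  (0-jn J2 has e-setter on 4)
β2 stroke at I1  (J1 effort already set via bond 0)

2  (I1, I2 all integral)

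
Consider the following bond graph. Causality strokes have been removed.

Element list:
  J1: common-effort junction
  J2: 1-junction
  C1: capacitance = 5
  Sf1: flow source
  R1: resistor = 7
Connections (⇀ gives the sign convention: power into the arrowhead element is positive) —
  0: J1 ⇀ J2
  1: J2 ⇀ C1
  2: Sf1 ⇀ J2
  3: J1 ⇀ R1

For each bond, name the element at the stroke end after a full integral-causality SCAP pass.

#2 stroke at Sf1  (Sf1 (Sf) sets flow on bond)
#0 stroke at J2  (J2: bond 2 brought flow, rest push out)
#1 stroke at J2  (J2: bond 2 brought flow, rest push out)
#3 stroke at J1  (closing 0-jn rule on J1)

β0 →J2
β1 →J2
β2 →Sf1
β3 →J1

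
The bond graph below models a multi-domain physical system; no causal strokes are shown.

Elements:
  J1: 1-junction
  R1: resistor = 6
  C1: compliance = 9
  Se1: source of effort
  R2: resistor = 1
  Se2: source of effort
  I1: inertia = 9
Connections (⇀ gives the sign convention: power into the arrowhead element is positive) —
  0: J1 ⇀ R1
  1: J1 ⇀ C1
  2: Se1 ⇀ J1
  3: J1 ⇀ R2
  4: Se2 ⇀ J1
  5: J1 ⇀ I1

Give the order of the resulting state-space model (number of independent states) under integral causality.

#2 stroke at J1  (Se1 fixes effort; stroke away)
#4 stroke at J1  (Se2 fixes effort; stroke away)
#1 stroke at J1  (C1 outputs effort q/C1)
#5 stroke at I1  (I1 outputs flow p/I1)
#0 stroke at J1  (J1 flow already set via bond 5)
#3 stroke at J1  (J1 flow already set via bond 5)

2  (C1, I1 all integral)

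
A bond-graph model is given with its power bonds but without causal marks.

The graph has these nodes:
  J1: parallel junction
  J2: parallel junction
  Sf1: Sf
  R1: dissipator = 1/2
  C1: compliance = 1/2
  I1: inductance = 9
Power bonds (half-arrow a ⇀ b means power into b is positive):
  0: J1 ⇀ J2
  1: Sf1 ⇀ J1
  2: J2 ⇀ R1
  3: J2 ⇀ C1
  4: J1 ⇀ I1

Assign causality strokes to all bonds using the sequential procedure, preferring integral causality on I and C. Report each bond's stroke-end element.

bond 1 →Sf1  (Sf1 (Sf) sets flow on bond)
bond 3 →J2  (C1 outputs effort q/C1)
bond 0 →J1  (J2: bond 3 brought effort, rest push out)
bond 2 →R1  (J2 effort already set via bond 3)
bond 4 →I1  (J1: bond 0 brought effort, rest push out)

β0 |J1
β1 |Sf1
β2 |R1
β3 |J2
β4 |I1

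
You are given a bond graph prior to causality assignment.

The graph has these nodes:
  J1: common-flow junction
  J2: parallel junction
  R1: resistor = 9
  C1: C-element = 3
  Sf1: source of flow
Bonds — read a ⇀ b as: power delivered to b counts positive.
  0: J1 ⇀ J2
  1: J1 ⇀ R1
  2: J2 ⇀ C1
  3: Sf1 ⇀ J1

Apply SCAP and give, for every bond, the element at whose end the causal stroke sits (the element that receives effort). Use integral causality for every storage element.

bond 0 →J1
bond 1 →J1
bond 2 →J2
bond 3 →Sf1

bond 3 →Sf1  (Sf1: flow source, stroke at near end)
bond 0 →J1  (1-jn J1 has f-setter on 3)
bond 1 →J1  (1-jn J1 has f-setter on 3)
bond 2 →J2  (J2 needs exactly one e-in)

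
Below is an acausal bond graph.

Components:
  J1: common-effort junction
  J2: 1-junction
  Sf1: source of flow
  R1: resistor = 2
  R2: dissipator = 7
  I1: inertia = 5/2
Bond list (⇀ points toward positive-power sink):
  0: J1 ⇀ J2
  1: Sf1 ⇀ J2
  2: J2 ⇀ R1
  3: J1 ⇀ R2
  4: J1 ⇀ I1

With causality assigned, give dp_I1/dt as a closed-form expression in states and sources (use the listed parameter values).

bond 1 stroke→Sf1  (source Sf1 imposes f)
bond 0 stroke→J2  (1-jn J2 has f-setter on 1)
bond 2 stroke→J2  (common-f at J2 fixed by 1)
bond 4 stroke→I1  (I1: I, integral causality)
bond 3 stroke→J1  (closing 0-jn rule on J1)

dp_I1/dt = -7*F_Sf1 - 14*p_I1/5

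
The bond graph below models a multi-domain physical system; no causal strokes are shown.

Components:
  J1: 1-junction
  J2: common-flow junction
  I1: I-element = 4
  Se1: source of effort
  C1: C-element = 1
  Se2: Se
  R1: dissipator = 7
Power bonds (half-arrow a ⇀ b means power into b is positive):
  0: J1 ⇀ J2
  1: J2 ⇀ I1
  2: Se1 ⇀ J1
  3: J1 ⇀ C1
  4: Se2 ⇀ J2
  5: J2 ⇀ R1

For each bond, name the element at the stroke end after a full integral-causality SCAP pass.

#0 |J2
#1 |I1
#2 |J1
#3 |J1
#4 |J2
#5 |J2

#2 →J1  (Se1 fixes effort; stroke away)
#4 →J2  (Se2: effort source, stroke at far end)
#1 →I1  (I1 outputs flow p/I1)
#0 →J2  (J2: bond 1 brought flow, rest push out)
#5 →J2  (J2 flow already set via bond 1)
#3 →J1  (J1: bond 0 brought flow, rest push out)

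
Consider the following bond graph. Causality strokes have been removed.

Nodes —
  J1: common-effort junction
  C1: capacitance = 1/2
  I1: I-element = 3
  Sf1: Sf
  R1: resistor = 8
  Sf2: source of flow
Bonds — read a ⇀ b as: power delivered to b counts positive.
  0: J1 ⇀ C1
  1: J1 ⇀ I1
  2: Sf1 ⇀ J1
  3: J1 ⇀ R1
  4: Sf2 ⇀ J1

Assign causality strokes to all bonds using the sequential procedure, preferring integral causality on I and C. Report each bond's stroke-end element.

bond 0 stroke→J1
bond 1 stroke→I1
bond 2 stroke→Sf1
bond 3 stroke→R1
bond 4 stroke→Sf2

#2 →Sf1  (Sf1: flow source, stroke at near end)
#4 →Sf2  (Sf2 (Sf) sets flow on bond)
#0 →J1  (C1 outputs effort q/C1)
#1 →I1  (0-jn J1 has e-setter on 0)
#3 →R1  (J1 effort already set via bond 0)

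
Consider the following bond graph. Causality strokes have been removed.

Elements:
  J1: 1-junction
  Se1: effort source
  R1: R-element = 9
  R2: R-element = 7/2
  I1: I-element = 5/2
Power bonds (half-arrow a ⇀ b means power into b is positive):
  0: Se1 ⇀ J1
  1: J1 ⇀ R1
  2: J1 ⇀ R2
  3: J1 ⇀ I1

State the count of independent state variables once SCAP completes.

#0 stroke→J1  (source Se1 imposes e)
#3 stroke→I1  (prefer integral on I1)
#1 stroke→J1  (J1 flow already set via bond 3)
#2 stroke→J1  (1-jn J1 has f-setter on 3)

1  (I1 all integral)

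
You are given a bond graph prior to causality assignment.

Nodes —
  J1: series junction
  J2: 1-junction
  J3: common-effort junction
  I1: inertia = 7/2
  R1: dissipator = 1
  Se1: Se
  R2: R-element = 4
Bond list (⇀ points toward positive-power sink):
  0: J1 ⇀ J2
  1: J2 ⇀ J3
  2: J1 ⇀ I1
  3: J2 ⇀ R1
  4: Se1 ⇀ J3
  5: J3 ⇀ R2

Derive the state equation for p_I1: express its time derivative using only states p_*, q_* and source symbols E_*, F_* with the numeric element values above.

dp_I1/dt = -E_Se1 - 2*p_I1/7

β4 stroke→J3  (source Se1 imposes e)
β1 stroke→J2  (common-e at J3 fixed by 4)
β5 stroke→R2  (J3: bond 4 brought effort, rest push out)
β2 stroke→I1  (I1: I, integral causality)
β0 stroke→J1  (J1 flow already set via bond 2)
β3 stroke→J2  (1-jn J2 has f-setter on 0)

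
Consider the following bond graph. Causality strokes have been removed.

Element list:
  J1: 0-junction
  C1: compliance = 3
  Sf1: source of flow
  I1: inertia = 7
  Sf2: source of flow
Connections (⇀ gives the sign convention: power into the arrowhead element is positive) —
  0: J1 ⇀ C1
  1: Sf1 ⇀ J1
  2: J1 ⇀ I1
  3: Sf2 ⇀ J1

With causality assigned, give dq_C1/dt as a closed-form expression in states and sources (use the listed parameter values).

b1 |Sf1  (Sf1 (Sf) sets flow on bond)
b3 |Sf2  (Sf2: flow source, stroke at near end)
b0 |J1  (C1: C, integral causality)
b2 |I1  (J1: bond 0 brought effort, rest push out)

dq_C1/dt = F_Sf1 + F_Sf2 - p_I1/7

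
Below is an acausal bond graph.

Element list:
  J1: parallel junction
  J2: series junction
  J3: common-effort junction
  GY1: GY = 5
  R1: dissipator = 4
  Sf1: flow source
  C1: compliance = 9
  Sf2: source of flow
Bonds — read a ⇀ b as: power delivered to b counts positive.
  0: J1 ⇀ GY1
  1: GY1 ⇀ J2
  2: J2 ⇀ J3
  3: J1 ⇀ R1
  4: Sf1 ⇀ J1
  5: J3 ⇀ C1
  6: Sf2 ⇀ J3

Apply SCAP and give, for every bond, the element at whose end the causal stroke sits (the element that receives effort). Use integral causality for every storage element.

β4 |Sf1  (Sf1: flow source, stroke at near end)
β6 |Sf2  (source Sf2 imposes f)
β5 |J3  (C1: C, integral causality)
β2 |J2  (J3: bond 5 brought effort, rest push out)
β1 |GY1  (J2 needs exactly one f-in)
β0 |GY1  (through GY1, causality inverts; strokes same side of GY1)
β3 |J1  (J1 needs exactly one e-in)

b0 |GY1
b1 |GY1
b2 |J2
b3 |J1
b4 |Sf1
b5 |J3
b6 |Sf2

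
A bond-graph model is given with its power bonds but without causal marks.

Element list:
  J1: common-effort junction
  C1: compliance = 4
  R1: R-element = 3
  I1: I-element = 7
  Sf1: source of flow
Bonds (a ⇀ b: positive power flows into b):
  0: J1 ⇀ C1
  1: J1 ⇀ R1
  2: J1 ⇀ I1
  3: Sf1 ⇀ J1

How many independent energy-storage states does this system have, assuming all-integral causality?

2  (C1, I1 all integral)

bond 3 stroke at Sf1  (source Sf1 imposes f)
bond 0 stroke at J1  (C1 integral (e out))
bond 1 stroke at R1  (J1: bond 0 brought effort, rest push out)
bond 2 stroke at I1  (0-jn J1 has e-setter on 0)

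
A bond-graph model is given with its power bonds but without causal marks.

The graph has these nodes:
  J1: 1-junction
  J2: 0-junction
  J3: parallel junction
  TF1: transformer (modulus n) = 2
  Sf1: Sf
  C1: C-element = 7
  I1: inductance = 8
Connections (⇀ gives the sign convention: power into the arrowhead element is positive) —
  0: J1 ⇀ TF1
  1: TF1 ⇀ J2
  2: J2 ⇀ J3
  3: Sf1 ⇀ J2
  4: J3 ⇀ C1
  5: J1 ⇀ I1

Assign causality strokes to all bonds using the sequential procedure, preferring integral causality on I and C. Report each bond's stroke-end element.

β0 stroke at J1
β1 stroke at TF1
β2 stroke at J2
β3 stroke at Sf1
β4 stroke at J3
β5 stroke at I1

b3 stroke→Sf1  (Sf1 (Sf) sets flow on bond)
b4 stroke→J3  (prefer integral on C1)
b2 stroke→J2  (common-e at J3 fixed by 4)
b1 stroke→TF1  (J2: bond 2 brought effort, rest push out)
b0 stroke→J1  (TF1: transformer flips bond 1)
b5 stroke→I1  (J1 needs exactly one f-in)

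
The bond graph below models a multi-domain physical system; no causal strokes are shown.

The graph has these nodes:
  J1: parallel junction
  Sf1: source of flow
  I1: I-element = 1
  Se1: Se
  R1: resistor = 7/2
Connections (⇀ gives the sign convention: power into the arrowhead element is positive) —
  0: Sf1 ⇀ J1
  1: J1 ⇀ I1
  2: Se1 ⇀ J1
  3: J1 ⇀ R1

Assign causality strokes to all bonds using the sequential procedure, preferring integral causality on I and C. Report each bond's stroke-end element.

β0 →Sf1
β1 →I1
β2 →J1
β3 →R1

b0 stroke→Sf1  (Sf1 fixes flow; stroke at Sf1)
b2 stroke→J1  (Se1 (Se) sets effort on bond)
b1 stroke→I1  (0-jn J1 has e-setter on 2)
b3 stroke→R1  (0-jn J1 has e-setter on 2)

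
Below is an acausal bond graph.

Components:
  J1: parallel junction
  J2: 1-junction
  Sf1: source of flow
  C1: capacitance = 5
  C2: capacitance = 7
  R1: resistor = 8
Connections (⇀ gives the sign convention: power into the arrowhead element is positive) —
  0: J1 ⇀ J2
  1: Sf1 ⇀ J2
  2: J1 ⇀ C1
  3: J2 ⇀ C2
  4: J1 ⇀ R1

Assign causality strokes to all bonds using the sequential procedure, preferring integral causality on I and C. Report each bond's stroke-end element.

b1 →Sf1  (Sf1: flow source, stroke at near end)
b0 →J2  (J2: bond 1 brought flow, rest push out)
b3 →J2  (J2 flow already set via bond 1)
b2 →J1  (C1: C, integral causality)
b4 →R1  (common-e at J1 fixed by 2)

#0 stroke→J2
#1 stroke→Sf1
#2 stroke→J1
#3 stroke→J2
#4 stroke→R1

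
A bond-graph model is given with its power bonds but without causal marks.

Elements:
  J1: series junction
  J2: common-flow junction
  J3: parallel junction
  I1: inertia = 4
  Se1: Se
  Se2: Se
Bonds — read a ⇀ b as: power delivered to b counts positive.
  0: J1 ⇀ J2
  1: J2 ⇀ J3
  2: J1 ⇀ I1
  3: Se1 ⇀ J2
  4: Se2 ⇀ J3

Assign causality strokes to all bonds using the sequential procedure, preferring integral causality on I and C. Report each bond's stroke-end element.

#0 |J1
#1 |J2
#2 |I1
#3 |J2
#4 |J3

β3 →J2  (source Se1 imposes e)
β4 →J3  (Se2 (Se) sets effort on bond)
β1 →J2  (J3: bond 4 brought effort, rest push out)
β0 →J1  (J2 needs exactly one f-in)
β2 →I1  (J1: last free bond brings flow in)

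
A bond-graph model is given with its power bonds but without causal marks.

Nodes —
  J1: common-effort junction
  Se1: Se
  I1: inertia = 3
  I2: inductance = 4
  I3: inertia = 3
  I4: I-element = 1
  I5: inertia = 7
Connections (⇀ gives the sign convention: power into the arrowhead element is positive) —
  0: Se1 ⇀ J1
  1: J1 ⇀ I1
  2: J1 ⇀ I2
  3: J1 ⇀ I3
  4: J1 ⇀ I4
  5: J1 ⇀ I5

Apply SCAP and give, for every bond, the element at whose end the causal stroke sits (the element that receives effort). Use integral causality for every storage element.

β0 |J1  (Se1 fixes effort; stroke away)
β1 |I1  (0-jn J1 has e-setter on 0)
β2 |I2  (J1: bond 0 brought effort, rest push out)
β3 |I3  (J1: bond 0 brought effort, rest push out)
β4 |I4  (J1: bond 0 brought effort, rest push out)
β5 |I5  (J1: bond 0 brought effort, rest push out)

#0 →J1
#1 →I1
#2 →I2
#3 →I3
#4 →I4
#5 →I5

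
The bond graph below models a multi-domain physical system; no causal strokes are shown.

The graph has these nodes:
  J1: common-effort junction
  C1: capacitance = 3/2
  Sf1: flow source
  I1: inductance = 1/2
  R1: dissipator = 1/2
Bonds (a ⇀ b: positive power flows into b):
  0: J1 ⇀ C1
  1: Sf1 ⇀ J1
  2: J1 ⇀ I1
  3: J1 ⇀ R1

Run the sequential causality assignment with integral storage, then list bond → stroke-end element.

β1 →Sf1  (source Sf1 imposes f)
β0 →J1  (C1 integral (e out))
β2 →I1  (0-jn J1 has e-setter on 0)
β3 →R1  (J1: bond 0 brought effort, rest push out)

β0 →J1
β1 →Sf1
β2 →I1
β3 →R1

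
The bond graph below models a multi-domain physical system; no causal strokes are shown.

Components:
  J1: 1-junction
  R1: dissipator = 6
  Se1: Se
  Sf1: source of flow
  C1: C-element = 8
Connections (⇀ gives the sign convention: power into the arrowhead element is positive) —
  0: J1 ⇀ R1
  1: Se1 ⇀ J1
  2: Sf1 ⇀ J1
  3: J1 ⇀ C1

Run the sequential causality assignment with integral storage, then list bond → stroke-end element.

#1 →J1  (source Se1 imposes e)
#2 →Sf1  (source Sf1 imposes f)
#0 →J1  (J1: bond 2 brought flow, rest push out)
#3 →J1  (J1: bond 2 brought flow, rest push out)

#0 |J1
#1 |J1
#2 |Sf1
#3 |J1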